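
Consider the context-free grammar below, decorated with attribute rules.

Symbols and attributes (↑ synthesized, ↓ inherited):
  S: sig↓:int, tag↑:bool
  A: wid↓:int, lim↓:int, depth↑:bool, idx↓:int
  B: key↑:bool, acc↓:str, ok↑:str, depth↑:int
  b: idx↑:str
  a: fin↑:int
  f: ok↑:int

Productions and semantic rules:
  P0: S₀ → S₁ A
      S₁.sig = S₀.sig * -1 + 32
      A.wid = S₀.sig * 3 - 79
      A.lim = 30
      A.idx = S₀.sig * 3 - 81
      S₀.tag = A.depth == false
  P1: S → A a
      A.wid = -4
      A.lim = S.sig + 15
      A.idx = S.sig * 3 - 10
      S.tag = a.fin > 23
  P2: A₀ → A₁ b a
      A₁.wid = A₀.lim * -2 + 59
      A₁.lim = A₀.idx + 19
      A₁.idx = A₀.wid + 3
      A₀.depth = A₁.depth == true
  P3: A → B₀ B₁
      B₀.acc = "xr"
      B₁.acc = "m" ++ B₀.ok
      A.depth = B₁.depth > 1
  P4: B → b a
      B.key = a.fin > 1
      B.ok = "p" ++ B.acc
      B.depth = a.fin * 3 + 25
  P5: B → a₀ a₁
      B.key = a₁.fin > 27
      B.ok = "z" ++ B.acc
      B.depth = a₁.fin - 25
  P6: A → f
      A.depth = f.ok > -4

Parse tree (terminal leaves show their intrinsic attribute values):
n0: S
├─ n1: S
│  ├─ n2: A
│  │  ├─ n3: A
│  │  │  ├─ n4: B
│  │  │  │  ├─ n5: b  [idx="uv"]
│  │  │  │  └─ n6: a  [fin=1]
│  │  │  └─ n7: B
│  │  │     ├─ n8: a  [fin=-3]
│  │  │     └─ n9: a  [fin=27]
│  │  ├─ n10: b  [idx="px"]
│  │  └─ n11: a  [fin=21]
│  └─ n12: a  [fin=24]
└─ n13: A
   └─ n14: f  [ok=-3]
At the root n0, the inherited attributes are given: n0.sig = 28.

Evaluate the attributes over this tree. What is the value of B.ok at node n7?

1. n0.sig = 28  [given at root]
2. n1.sig = 4  [S₀.sig * -1 + 32]
3. n2.wid = -4  [-4]
4. n2.lim = 19  [S.sig + 15]
5. n2.idx = 2  [S.sig * 3 - 10]
6. n3.wid = 21  [A₀.lim * -2 + 59]
7. n3.lim = 21  [A₀.idx + 19]
8. n3.idx = -1  [A₀.wid + 3]
9. n4.acc = "xr"  ["xr"]
10. n5.idx = "uv"  [terminal]
11. n6.fin = 1  [terminal]
12. n4.key = false  [a.fin > 1]
13. n4.ok = "pxr"  ["p" ++ B.acc]
14. n4.depth = 28  [a.fin * 3 + 25]
15. n7.acc = "mpxr"  ["m" ++ B₀.ok]
16. n8.fin = -3  [terminal]
17. n9.fin = 27  [terminal]
18. n7.key = false  [a₁.fin > 27]
19. n7.ok = "zmpxr"  ["z" ++ B.acc]
20. n7.depth = 2  [a₁.fin - 25]
21. n3.depth = true  [B₁.depth > 1]
22. n10.idx = "px"  [terminal]
23. n11.fin = 21  [terminal]
24. n2.depth = true  [A₁.depth == true]
25. n12.fin = 24  [terminal]
26. n1.tag = true  [a.fin > 23]
27. n13.wid = 5  [S₀.sig * 3 - 79]
28. n13.lim = 30  [30]
29. n13.idx = 3  [S₀.sig * 3 - 81]
30. n14.ok = -3  [terminal]
31. n13.depth = true  [f.ok > -4]
32. n0.tag = false  [A.depth == false]

"zmpxr"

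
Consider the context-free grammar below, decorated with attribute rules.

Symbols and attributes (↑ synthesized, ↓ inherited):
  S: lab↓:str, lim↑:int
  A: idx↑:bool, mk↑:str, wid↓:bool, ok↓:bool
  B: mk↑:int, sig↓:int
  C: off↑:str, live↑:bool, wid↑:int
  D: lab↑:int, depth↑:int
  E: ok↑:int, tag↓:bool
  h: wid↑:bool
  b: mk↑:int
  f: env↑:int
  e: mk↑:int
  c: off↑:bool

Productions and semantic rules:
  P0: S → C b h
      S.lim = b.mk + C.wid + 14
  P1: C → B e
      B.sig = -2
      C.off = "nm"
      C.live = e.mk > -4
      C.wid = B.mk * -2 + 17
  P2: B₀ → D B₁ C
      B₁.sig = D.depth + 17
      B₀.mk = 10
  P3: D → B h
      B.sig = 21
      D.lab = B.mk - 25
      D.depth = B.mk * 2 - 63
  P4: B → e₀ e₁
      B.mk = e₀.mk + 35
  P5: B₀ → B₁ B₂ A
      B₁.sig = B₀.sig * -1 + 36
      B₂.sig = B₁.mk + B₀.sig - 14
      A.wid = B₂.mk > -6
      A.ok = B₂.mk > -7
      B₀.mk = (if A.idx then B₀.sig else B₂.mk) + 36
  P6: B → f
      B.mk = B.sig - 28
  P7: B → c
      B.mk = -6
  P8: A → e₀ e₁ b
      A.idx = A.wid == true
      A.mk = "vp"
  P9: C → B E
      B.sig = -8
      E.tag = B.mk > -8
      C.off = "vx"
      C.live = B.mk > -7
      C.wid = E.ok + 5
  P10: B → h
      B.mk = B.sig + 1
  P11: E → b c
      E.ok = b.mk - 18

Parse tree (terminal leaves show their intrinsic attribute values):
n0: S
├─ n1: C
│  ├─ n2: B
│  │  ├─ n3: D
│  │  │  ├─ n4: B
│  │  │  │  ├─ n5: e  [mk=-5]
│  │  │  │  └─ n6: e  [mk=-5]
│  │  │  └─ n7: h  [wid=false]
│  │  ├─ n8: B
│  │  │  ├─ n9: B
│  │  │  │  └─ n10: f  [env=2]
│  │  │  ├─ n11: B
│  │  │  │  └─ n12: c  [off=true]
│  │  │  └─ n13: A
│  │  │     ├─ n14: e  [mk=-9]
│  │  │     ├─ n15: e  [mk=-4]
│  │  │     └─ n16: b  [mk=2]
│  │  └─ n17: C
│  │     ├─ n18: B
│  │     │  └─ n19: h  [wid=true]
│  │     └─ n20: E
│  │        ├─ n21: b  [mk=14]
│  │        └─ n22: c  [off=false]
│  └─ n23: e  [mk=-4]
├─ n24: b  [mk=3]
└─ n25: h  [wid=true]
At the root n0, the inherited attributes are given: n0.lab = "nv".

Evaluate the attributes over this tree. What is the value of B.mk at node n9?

-6

1. n0.lab = "nv"  [given at root]
2. n2.sig = -2  [-2]
3. n4.sig = 21  [21]
4. n5.mk = -5  [terminal]
5. n6.mk = -5  [terminal]
6. n4.mk = 30  [e₀.mk + 35]
7. n7.wid = false  [terminal]
8. n3.lab = 5  [B.mk - 25]
9. n3.depth = -3  [B.mk * 2 - 63]
10. n8.sig = 14  [D.depth + 17]
11. n9.sig = 22  [B₀.sig * -1 + 36]
12. n10.env = 2  [terminal]
13. n9.mk = -6  [B.sig - 28]
14. n11.sig = -6  [B₁.mk + B₀.sig - 14]
15. n12.off = true  [terminal]
16. n11.mk = -6  [-6]
17. n13.wid = false  [B₂.mk > -6]
18. n13.ok = true  [B₂.mk > -7]
19. n14.mk = -9  [terminal]
20. n15.mk = -4  [terminal]
21. n16.mk = 2  [terminal]
22. n13.idx = false  [A.wid == true]
23. n13.mk = "vp"  ["vp"]
24. n8.mk = 30  [(if A.idx then B₀.sig else B₂.mk) + 36]
25. n18.sig = -8  [-8]
26. n19.wid = true  [terminal]
27. n18.mk = -7  [B.sig + 1]
28. n20.tag = true  [B.mk > -8]
29. n21.mk = 14  [terminal]
30. n22.off = false  [terminal]
31. n20.ok = -4  [b.mk - 18]
32. n17.off = "vx"  ["vx"]
33. n17.live = false  [B.mk > -7]
34. n17.wid = 1  [E.ok + 5]
35. n2.mk = 10  [10]
36. n23.mk = -4  [terminal]
37. n1.off = "nm"  ["nm"]
38. n1.live = false  [e.mk > -4]
39. n1.wid = -3  [B.mk * -2 + 17]
40. n24.mk = 3  [terminal]
41. n25.wid = true  [terminal]
42. n0.lim = 14  [b.mk + C.wid + 14]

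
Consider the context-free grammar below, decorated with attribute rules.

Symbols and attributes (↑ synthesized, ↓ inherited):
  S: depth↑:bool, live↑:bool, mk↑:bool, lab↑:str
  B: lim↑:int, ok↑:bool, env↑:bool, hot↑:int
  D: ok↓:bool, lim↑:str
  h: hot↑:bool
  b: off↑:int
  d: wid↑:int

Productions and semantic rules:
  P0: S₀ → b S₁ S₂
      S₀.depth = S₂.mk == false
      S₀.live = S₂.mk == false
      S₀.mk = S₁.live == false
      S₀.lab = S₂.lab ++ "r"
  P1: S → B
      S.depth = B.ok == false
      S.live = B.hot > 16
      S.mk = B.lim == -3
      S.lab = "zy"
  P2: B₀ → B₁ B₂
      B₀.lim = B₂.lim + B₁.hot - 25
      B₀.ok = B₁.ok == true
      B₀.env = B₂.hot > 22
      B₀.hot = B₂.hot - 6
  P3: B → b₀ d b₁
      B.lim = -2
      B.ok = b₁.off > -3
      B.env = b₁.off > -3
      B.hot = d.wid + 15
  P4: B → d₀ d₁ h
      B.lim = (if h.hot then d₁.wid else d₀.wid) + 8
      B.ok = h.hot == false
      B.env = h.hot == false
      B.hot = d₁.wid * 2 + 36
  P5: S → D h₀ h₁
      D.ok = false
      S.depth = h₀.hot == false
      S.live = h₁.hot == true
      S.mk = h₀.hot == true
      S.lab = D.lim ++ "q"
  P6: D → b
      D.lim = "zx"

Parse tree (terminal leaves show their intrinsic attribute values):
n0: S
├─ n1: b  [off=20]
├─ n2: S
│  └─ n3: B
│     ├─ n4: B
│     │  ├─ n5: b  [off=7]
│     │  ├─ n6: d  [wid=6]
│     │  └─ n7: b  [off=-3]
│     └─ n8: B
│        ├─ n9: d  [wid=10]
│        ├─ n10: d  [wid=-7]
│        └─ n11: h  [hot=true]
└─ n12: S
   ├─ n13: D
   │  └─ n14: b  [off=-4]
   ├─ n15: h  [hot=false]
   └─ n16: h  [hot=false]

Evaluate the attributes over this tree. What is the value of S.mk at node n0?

1. n1.off = 20  [terminal]
2. n5.off = 7  [terminal]
3. n6.wid = 6  [terminal]
4. n7.off = -3  [terminal]
5. n4.lim = -2  [-2]
6. n4.ok = false  [b₁.off > -3]
7. n4.env = false  [b₁.off > -3]
8. n4.hot = 21  [d.wid + 15]
9. n9.wid = 10  [terminal]
10. n10.wid = -7  [terminal]
11. n11.hot = true  [terminal]
12. n8.lim = 1  [(if h.hot then d₁.wid else d₀.wid) + 8]
13. n8.ok = false  [h.hot == false]
14. n8.env = false  [h.hot == false]
15. n8.hot = 22  [d₁.wid * 2 + 36]
16. n3.lim = -3  [B₂.lim + B₁.hot - 25]
17. n3.ok = false  [B₁.ok == true]
18. n3.env = false  [B₂.hot > 22]
19. n3.hot = 16  [B₂.hot - 6]
20. n2.depth = true  [B.ok == false]
21. n2.live = false  [B.hot > 16]
22. n2.mk = true  [B.lim == -3]
23. n2.lab = "zy"  ["zy"]
24. n13.ok = false  [false]
25. n14.off = -4  [terminal]
26. n13.lim = "zx"  ["zx"]
27. n15.hot = false  [terminal]
28. n16.hot = false  [terminal]
29. n12.depth = true  [h₀.hot == false]
30. n12.live = false  [h₁.hot == true]
31. n12.mk = false  [h₀.hot == true]
32. n12.lab = "zxq"  [D.lim ++ "q"]
33. n0.depth = true  [S₂.mk == false]
34. n0.live = true  [S₂.mk == false]
35. n0.mk = true  [S₁.live == false]
36. n0.lab = "zxqr"  [S₂.lab ++ "r"]

true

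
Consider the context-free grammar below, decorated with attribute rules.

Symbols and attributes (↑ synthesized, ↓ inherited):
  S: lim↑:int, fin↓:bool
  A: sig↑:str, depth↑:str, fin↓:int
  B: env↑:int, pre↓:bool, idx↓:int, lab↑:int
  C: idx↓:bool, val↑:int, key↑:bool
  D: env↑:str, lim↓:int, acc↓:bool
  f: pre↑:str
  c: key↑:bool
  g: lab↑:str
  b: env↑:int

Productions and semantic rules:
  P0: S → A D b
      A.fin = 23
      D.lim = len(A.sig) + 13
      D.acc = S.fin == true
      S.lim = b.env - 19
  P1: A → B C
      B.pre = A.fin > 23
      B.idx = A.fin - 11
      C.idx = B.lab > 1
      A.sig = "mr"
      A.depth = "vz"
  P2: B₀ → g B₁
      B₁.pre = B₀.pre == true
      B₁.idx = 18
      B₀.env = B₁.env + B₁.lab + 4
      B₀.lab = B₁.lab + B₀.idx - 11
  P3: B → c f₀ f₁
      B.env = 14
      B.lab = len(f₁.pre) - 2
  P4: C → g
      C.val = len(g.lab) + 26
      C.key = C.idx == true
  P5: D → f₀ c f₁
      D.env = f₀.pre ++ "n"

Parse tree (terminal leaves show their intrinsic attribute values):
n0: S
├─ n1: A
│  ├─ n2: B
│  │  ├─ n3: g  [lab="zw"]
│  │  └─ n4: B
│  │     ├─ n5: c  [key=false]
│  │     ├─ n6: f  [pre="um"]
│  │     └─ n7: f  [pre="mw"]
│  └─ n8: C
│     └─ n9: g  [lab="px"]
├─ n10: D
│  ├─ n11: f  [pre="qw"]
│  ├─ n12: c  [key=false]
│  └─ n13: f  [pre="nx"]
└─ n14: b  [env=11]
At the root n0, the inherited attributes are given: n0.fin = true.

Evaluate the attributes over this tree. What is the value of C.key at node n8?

false

1. n0.fin = true  [given at root]
2. n1.fin = 23  [23]
3. n2.pre = false  [A.fin > 23]
4. n2.idx = 12  [A.fin - 11]
5. n3.lab = "zw"  [terminal]
6. n4.pre = false  [B₀.pre == true]
7. n4.idx = 18  [18]
8. n5.key = false  [terminal]
9. n6.pre = "um"  [terminal]
10. n7.pre = "mw"  [terminal]
11. n4.env = 14  [14]
12. n4.lab = 0  [len(f₁.pre) - 2]
13. n2.env = 18  [B₁.env + B₁.lab + 4]
14. n2.lab = 1  [B₁.lab + B₀.idx - 11]
15. n8.idx = false  [B.lab > 1]
16. n9.lab = "px"  [terminal]
17. n8.val = 28  [len(g.lab) + 26]
18. n8.key = false  [C.idx == true]
19. n1.sig = "mr"  ["mr"]
20. n1.depth = "vz"  ["vz"]
21. n10.lim = 15  [len(A.sig) + 13]
22. n10.acc = true  [S.fin == true]
23. n11.pre = "qw"  [terminal]
24. n12.key = false  [terminal]
25. n13.pre = "nx"  [terminal]
26. n10.env = "qwn"  [f₀.pre ++ "n"]
27. n14.env = 11  [terminal]
28. n0.lim = -8  [b.env - 19]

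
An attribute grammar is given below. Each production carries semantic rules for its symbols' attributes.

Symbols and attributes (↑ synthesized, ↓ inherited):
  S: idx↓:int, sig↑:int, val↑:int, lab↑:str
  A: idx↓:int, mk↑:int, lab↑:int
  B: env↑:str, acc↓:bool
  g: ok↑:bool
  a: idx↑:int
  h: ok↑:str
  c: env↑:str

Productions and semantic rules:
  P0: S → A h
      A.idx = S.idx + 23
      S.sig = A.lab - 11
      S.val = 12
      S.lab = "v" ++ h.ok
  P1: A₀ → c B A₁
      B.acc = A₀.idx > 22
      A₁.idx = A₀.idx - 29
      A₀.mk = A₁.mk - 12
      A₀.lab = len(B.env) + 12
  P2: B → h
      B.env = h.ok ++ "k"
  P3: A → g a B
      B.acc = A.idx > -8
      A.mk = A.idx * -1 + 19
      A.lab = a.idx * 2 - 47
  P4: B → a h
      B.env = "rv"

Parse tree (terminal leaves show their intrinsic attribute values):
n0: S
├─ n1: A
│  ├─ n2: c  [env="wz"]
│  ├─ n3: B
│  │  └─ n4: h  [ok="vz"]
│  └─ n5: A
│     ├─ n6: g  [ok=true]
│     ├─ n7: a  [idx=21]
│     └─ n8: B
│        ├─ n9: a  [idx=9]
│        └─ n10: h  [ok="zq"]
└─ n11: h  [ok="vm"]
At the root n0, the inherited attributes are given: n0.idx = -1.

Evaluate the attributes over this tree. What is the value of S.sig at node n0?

4

1. n0.idx = -1  [given at root]
2. n1.idx = 22  [S.idx + 23]
3. n2.env = "wz"  [terminal]
4. n3.acc = false  [A₀.idx > 22]
5. n4.ok = "vz"  [terminal]
6. n3.env = "vzk"  [h.ok ++ "k"]
7. n5.idx = -7  [A₀.idx - 29]
8. n6.ok = true  [terminal]
9. n7.idx = 21  [terminal]
10. n8.acc = true  [A.idx > -8]
11. n9.idx = 9  [terminal]
12. n10.ok = "zq"  [terminal]
13. n8.env = "rv"  ["rv"]
14. n5.mk = 26  [A.idx * -1 + 19]
15. n5.lab = -5  [a.idx * 2 - 47]
16. n1.mk = 14  [A₁.mk - 12]
17. n1.lab = 15  [len(B.env) + 12]
18. n11.ok = "vm"  [terminal]
19. n0.sig = 4  [A.lab - 11]
20. n0.val = 12  [12]
21. n0.lab = "vvm"  ["v" ++ h.ok]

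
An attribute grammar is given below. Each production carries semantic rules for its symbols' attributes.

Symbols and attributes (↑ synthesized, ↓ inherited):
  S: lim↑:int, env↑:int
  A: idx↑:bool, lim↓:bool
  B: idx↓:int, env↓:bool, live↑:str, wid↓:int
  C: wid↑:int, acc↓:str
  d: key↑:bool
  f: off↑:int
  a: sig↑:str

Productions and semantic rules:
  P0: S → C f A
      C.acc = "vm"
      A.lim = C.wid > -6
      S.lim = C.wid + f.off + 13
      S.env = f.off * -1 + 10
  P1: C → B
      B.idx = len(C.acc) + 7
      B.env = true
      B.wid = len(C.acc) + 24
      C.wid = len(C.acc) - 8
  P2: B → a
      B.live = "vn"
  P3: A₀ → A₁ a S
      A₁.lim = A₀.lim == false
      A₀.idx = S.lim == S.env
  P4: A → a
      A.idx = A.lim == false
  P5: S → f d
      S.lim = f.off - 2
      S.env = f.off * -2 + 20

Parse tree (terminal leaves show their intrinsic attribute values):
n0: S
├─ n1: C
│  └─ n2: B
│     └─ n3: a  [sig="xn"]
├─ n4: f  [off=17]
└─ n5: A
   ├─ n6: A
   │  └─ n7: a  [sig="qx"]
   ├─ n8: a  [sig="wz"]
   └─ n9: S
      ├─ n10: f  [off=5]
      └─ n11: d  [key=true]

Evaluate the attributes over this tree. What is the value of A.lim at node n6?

1. n1.acc = "vm"  ["vm"]
2. n2.idx = 9  [len(C.acc) + 7]
3. n2.env = true  [true]
4. n2.wid = 26  [len(C.acc) + 24]
5. n3.sig = "xn"  [terminal]
6. n2.live = "vn"  ["vn"]
7. n1.wid = -6  [len(C.acc) - 8]
8. n4.off = 17  [terminal]
9. n5.lim = false  [C.wid > -6]
10. n6.lim = true  [A₀.lim == false]
11. n7.sig = "qx"  [terminal]
12. n6.idx = false  [A.lim == false]
13. n8.sig = "wz"  [terminal]
14. n10.off = 5  [terminal]
15. n11.key = true  [terminal]
16. n9.lim = 3  [f.off - 2]
17. n9.env = 10  [f.off * -2 + 20]
18. n5.idx = false  [S.lim == S.env]
19. n0.lim = 24  [C.wid + f.off + 13]
20. n0.env = -7  [f.off * -1 + 10]

true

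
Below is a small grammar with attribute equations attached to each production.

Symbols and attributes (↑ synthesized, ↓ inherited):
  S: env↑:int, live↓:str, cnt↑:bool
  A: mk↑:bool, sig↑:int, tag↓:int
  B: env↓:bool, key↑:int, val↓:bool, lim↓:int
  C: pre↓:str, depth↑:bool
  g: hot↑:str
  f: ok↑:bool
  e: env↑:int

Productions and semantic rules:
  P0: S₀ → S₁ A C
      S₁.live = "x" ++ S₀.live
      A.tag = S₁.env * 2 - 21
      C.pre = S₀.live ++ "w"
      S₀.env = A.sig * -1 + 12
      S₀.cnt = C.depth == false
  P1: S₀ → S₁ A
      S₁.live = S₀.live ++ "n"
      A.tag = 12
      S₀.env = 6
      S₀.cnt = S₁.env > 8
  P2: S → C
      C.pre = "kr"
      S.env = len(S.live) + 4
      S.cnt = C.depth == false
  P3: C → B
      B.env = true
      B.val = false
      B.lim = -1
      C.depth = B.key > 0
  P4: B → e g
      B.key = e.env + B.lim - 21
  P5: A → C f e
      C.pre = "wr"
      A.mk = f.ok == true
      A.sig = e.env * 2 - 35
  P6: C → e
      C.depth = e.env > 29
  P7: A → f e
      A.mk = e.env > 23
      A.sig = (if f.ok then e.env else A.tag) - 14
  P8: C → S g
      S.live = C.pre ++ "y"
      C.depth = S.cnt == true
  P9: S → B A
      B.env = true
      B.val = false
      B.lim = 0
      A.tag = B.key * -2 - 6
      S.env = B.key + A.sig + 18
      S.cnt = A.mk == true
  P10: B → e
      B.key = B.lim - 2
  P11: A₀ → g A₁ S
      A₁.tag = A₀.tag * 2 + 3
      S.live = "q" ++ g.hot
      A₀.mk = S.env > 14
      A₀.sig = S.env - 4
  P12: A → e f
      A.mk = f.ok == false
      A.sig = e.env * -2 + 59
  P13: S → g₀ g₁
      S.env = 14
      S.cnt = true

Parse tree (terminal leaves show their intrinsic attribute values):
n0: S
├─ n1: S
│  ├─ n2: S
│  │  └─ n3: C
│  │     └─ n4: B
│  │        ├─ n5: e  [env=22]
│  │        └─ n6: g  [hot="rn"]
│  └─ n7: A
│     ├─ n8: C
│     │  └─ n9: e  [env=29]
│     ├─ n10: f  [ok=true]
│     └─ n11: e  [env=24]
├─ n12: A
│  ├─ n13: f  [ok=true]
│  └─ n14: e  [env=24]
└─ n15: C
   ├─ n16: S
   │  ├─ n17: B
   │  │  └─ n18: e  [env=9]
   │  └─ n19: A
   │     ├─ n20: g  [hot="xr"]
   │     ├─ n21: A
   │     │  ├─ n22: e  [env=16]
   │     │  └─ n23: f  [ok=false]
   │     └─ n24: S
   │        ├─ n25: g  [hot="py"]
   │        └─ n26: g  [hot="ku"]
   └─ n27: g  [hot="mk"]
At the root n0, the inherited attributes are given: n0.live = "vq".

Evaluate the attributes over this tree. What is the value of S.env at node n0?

2

1. n0.live = "vq"  [given at root]
2. n1.live = "xvq"  ["x" ++ S₀.live]
3. n2.live = "xvqn"  [S₀.live ++ "n"]
4. n3.pre = "kr"  ["kr"]
5. n4.env = true  [true]
6. n4.val = false  [false]
7. n4.lim = -1  [-1]
8. n5.env = 22  [terminal]
9. n6.hot = "rn"  [terminal]
10. n4.key = 0  [e.env + B.lim - 21]
11. n3.depth = false  [B.key > 0]
12. n2.env = 8  [len(S.live) + 4]
13. n2.cnt = true  [C.depth == false]
14. n7.tag = 12  [12]
15. n8.pre = "wr"  ["wr"]
16. n9.env = 29  [terminal]
17. n8.depth = false  [e.env > 29]
18. n10.ok = true  [terminal]
19. n11.env = 24  [terminal]
20. n7.mk = true  [f.ok == true]
21. n7.sig = 13  [e.env * 2 - 35]
22. n1.env = 6  [6]
23. n1.cnt = false  [S₁.env > 8]
24. n12.tag = -9  [S₁.env * 2 - 21]
25. n13.ok = true  [terminal]
26. n14.env = 24  [terminal]
27. n12.mk = true  [e.env > 23]
28. n12.sig = 10  [(if f.ok then e.env else A.tag) - 14]
29. n15.pre = "vqw"  [S₀.live ++ "w"]
30. n16.live = "vqwy"  [C.pre ++ "y"]
31. n17.env = true  [true]
32. n17.val = false  [false]
33. n17.lim = 0  [0]
34. n18.env = 9  [terminal]
35. n17.key = -2  [B.lim - 2]
36. n19.tag = -2  [B.key * -2 - 6]
37. n20.hot = "xr"  [terminal]
38. n21.tag = -1  [A₀.tag * 2 + 3]
39. n22.env = 16  [terminal]
40. n23.ok = false  [terminal]
41. n21.mk = true  [f.ok == false]
42. n21.sig = 27  [e.env * -2 + 59]
43. n24.live = "qxr"  ["q" ++ g.hot]
44. n25.hot = "py"  [terminal]
45. n26.hot = "ku"  [terminal]
46. n24.env = 14  [14]
47. n24.cnt = true  [true]
48. n19.mk = false  [S.env > 14]
49. n19.sig = 10  [S.env - 4]
50. n16.env = 26  [B.key + A.sig + 18]
51. n16.cnt = false  [A.mk == true]
52. n27.hot = "mk"  [terminal]
53. n15.depth = false  [S.cnt == true]
54. n0.env = 2  [A.sig * -1 + 12]
55. n0.cnt = true  [C.depth == false]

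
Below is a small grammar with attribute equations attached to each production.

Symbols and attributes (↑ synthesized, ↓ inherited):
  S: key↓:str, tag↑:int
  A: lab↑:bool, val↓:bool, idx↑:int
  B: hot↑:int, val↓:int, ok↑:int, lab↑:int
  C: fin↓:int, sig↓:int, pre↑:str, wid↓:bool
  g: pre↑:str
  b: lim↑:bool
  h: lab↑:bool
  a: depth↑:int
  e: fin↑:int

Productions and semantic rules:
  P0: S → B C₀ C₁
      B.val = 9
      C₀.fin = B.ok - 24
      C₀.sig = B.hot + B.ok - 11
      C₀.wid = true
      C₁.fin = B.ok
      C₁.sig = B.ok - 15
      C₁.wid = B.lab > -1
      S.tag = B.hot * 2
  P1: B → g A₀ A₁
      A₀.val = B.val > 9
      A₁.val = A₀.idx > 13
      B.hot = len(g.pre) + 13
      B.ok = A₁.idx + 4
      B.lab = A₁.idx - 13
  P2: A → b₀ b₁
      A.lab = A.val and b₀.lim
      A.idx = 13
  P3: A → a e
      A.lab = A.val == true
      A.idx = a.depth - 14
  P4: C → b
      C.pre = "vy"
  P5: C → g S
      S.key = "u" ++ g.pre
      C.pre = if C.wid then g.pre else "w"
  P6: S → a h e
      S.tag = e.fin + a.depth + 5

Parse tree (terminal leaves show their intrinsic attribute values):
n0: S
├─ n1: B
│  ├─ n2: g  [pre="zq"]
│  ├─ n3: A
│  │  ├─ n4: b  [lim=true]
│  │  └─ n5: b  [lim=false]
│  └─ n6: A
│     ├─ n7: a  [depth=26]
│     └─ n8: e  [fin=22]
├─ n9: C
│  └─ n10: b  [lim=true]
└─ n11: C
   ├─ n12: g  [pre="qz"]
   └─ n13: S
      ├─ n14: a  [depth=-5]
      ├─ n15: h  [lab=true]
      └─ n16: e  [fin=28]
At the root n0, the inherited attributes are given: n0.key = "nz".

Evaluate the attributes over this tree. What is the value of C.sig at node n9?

20

1. n0.key = "nz"  [given at root]
2. n1.val = 9  [9]
3. n2.pre = "zq"  [terminal]
4. n3.val = false  [B.val > 9]
5. n4.lim = true  [terminal]
6. n5.lim = false  [terminal]
7. n3.lab = false  [A.val and b₀.lim]
8. n3.idx = 13  [13]
9. n6.val = false  [A₀.idx > 13]
10. n7.depth = 26  [terminal]
11. n8.fin = 22  [terminal]
12. n6.lab = false  [A.val == true]
13. n6.idx = 12  [a.depth - 14]
14. n1.hot = 15  [len(g.pre) + 13]
15. n1.ok = 16  [A₁.idx + 4]
16. n1.lab = -1  [A₁.idx - 13]
17. n9.fin = -8  [B.ok - 24]
18. n9.sig = 20  [B.hot + B.ok - 11]
19. n9.wid = true  [true]
20. n10.lim = true  [terminal]
21. n9.pre = "vy"  ["vy"]
22. n11.fin = 16  [B.ok]
23. n11.sig = 1  [B.ok - 15]
24. n11.wid = false  [B.lab > -1]
25. n12.pre = "qz"  [terminal]
26. n13.key = "uqz"  ["u" ++ g.pre]
27. n14.depth = -5  [terminal]
28. n15.lab = true  [terminal]
29. n16.fin = 28  [terminal]
30. n13.tag = 28  [e.fin + a.depth + 5]
31. n11.pre = "w"  [if C.wid then g.pre else "w"]
32. n0.tag = 30  [B.hot * 2]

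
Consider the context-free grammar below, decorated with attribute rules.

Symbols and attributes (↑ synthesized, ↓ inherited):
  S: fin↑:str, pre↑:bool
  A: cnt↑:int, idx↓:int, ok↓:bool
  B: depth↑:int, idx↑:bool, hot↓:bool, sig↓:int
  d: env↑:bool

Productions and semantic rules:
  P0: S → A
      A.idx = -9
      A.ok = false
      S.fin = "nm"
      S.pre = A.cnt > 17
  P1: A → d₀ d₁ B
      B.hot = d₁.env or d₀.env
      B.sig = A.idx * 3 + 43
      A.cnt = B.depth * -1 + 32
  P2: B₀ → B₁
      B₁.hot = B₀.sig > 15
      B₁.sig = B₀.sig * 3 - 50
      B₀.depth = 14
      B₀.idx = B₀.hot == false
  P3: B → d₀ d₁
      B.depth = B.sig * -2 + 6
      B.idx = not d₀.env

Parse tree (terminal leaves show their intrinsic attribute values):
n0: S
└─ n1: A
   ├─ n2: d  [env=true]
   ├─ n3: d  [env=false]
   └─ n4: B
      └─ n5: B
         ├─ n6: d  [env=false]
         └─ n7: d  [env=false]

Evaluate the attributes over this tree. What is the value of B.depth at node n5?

10

1. n1.idx = -9  [-9]
2. n1.ok = false  [false]
3. n2.env = true  [terminal]
4. n3.env = false  [terminal]
5. n4.hot = true  [d₁.env or d₀.env]
6. n4.sig = 16  [A.idx * 3 + 43]
7. n5.hot = true  [B₀.sig > 15]
8. n5.sig = -2  [B₀.sig * 3 - 50]
9. n6.env = false  [terminal]
10. n7.env = false  [terminal]
11. n5.depth = 10  [B.sig * -2 + 6]
12. n5.idx = true  [not d₀.env]
13. n4.depth = 14  [14]
14. n4.idx = false  [B₀.hot == false]
15. n1.cnt = 18  [B.depth * -1 + 32]
16. n0.fin = "nm"  ["nm"]
17. n0.pre = true  [A.cnt > 17]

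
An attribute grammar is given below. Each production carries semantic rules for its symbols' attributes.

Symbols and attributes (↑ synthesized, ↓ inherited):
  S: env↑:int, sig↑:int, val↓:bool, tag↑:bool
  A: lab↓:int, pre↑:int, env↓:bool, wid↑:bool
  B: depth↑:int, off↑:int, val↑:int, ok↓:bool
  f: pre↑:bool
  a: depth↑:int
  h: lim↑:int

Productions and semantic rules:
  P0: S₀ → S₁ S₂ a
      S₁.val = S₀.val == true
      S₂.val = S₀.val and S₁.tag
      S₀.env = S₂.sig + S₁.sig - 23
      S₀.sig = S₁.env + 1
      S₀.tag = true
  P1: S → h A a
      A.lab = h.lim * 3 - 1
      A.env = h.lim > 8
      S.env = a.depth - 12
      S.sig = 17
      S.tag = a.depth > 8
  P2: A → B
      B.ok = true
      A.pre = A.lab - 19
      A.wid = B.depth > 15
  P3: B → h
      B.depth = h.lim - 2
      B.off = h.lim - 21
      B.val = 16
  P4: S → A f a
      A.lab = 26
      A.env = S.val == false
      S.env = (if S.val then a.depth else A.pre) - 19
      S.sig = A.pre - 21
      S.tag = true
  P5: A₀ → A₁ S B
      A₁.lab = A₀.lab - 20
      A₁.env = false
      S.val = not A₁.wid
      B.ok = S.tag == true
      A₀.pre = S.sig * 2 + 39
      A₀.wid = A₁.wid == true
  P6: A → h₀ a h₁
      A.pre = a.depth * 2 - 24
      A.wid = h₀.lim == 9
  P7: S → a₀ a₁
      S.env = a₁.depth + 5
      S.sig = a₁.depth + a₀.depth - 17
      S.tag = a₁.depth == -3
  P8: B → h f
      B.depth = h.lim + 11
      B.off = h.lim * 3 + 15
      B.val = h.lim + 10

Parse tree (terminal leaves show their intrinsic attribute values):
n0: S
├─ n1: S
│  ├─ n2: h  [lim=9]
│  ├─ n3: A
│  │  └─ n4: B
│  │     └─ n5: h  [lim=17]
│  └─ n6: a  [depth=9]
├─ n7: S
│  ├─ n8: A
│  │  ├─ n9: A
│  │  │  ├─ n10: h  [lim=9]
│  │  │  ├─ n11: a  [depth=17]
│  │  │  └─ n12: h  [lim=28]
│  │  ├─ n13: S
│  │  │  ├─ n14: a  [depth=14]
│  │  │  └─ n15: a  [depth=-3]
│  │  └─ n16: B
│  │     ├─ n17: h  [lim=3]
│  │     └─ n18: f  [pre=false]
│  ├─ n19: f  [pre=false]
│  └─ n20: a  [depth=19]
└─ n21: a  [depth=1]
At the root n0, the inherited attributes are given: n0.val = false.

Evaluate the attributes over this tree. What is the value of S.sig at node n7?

1. n0.val = false  [given at root]
2. n1.val = false  [S₀.val == true]
3. n2.lim = 9  [terminal]
4. n3.lab = 26  [h.lim * 3 - 1]
5. n3.env = true  [h.lim > 8]
6. n4.ok = true  [true]
7. n5.lim = 17  [terminal]
8. n4.depth = 15  [h.lim - 2]
9. n4.off = -4  [h.lim - 21]
10. n4.val = 16  [16]
11. n3.pre = 7  [A.lab - 19]
12. n3.wid = false  [B.depth > 15]
13. n6.depth = 9  [terminal]
14. n1.env = -3  [a.depth - 12]
15. n1.sig = 17  [17]
16. n1.tag = true  [a.depth > 8]
17. n7.val = false  [S₀.val and S₁.tag]
18. n8.lab = 26  [26]
19. n8.env = true  [S.val == false]
20. n9.lab = 6  [A₀.lab - 20]
21. n9.env = false  [false]
22. n10.lim = 9  [terminal]
23. n11.depth = 17  [terminal]
24. n12.lim = 28  [terminal]
25. n9.pre = 10  [a.depth * 2 - 24]
26. n9.wid = true  [h₀.lim == 9]
27. n13.val = false  [not A₁.wid]
28. n14.depth = 14  [terminal]
29. n15.depth = -3  [terminal]
30. n13.env = 2  [a₁.depth + 5]
31. n13.sig = -6  [a₁.depth + a₀.depth - 17]
32. n13.tag = true  [a₁.depth == -3]
33. n16.ok = true  [S.tag == true]
34. n17.lim = 3  [terminal]
35. n18.pre = false  [terminal]
36. n16.depth = 14  [h.lim + 11]
37. n16.off = 24  [h.lim * 3 + 15]
38. n16.val = 13  [h.lim + 10]
39. n8.pre = 27  [S.sig * 2 + 39]
40. n8.wid = true  [A₁.wid == true]
41. n19.pre = false  [terminal]
42. n20.depth = 19  [terminal]
43. n7.env = 8  [(if S.val then a.depth else A.pre) - 19]
44. n7.sig = 6  [A.pre - 21]
45. n7.tag = true  [true]
46. n21.depth = 1  [terminal]
47. n0.env = 0  [S₂.sig + S₁.sig - 23]
48. n0.sig = -2  [S₁.env + 1]
49. n0.tag = true  [true]

6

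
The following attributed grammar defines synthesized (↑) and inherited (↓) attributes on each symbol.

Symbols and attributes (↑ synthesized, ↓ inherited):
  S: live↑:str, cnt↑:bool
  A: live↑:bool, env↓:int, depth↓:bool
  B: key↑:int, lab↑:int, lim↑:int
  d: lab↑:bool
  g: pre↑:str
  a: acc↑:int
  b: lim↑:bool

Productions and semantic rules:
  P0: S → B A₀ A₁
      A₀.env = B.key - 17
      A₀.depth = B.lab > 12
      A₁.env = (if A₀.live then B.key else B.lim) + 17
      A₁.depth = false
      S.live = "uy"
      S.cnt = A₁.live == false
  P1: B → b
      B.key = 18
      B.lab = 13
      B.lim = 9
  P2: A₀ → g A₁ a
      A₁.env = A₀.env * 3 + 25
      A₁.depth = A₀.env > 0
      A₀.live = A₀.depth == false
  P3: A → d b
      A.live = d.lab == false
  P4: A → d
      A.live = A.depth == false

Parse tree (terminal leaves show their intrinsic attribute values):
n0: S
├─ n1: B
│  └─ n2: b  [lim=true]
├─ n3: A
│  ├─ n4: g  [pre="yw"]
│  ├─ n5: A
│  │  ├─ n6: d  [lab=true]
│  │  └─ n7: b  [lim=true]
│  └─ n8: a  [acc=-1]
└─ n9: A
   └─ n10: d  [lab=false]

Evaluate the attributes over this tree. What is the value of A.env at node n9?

1. n2.lim = true  [terminal]
2. n1.key = 18  [18]
3. n1.lab = 13  [13]
4. n1.lim = 9  [9]
5. n3.env = 1  [B.key - 17]
6. n3.depth = true  [B.lab > 12]
7. n4.pre = "yw"  [terminal]
8. n5.env = 28  [A₀.env * 3 + 25]
9. n5.depth = true  [A₀.env > 0]
10. n6.lab = true  [terminal]
11. n7.lim = true  [terminal]
12. n5.live = false  [d.lab == false]
13. n8.acc = -1  [terminal]
14. n3.live = false  [A₀.depth == false]
15. n9.env = 26  [(if A₀.live then B.key else B.lim) + 17]
16. n9.depth = false  [false]
17. n10.lab = false  [terminal]
18. n9.live = true  [A.depth == false]
19. n0.live = "uy"  ["uy"]
20. n0.cnt = false  [A₁.live == false]

26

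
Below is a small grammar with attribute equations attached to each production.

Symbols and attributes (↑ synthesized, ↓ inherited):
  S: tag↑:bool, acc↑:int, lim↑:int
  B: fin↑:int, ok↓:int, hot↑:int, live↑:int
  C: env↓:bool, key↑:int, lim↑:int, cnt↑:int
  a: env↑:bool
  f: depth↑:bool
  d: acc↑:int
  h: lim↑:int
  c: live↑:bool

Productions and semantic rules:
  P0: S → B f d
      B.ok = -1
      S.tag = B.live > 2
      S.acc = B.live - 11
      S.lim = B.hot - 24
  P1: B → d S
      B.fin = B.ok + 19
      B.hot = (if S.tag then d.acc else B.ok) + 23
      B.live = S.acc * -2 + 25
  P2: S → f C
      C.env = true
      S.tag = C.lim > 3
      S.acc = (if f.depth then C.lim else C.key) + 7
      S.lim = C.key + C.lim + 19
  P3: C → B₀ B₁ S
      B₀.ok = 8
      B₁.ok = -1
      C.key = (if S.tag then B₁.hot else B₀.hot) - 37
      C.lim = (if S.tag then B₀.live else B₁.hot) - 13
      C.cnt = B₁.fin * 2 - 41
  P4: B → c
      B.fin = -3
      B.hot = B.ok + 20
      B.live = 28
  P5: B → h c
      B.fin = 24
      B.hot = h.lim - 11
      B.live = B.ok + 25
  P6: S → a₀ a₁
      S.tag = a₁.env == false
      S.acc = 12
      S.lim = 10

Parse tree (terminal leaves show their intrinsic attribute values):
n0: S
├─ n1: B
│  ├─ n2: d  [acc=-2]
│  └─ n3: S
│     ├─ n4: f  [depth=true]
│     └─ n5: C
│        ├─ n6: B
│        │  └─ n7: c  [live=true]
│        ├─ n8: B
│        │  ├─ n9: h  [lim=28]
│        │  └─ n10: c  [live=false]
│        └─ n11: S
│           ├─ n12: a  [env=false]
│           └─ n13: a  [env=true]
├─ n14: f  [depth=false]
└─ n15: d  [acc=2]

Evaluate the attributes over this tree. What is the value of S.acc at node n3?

1. n1.ok = -1  [-1]
2. n2.acc = -2  [terminal]
3. n4.depth = true  [terminal]
4. n5.env = true  [true]
5. n6.ok = 8  [8]
6. n7.live = true  [terminal]
7. n6.fin = -3  [-3]
8. n6.hot = 28  [B.ok + 20]
9. n6.live = 28  [28]
10. n8.ok = -1  [-1]
11. n9.lim = 28  [terminal]
12. n10.live = false  [terminal]
13. n8.fin = 24  [24]
14. n8.hot = 17  [h.lim - 11]
15. n8.live = 24  [B.ok + 25]
16. n12.env = false  [terminal]
17. n13.env = true  [terminal]
18. n11.tag = false  [a₁.env == false]
19. n11.acc = 12  [12]
20. n11.lim = 10  [10]
21. n5.key = -9  [(if S.tag then B₁.hot else B₀.hot) - 37]
22. n5.lim = 4  [(if S.tag then B₀.live else B₁.hot) - 13]
23. n5.cnt = 7  [B₁.fin * 2 - 41]
24. n3.tag = true  [C.lim > 3]
25. n3.acc = 11  [(if f.depth then C.lim else C.key) + 7]
26. n3.lim = 14  [C.key + C.lim + 19]
27. n1.fin = 18  [B.ok + 19]
28. n1.hot = 21  [(if S.tag then d.acc else B.ok) + 23]
29. n1.live = 3  [S.acc * -2 + 25]
30. n14.depth = false  [terminal]
31. n15.acc = 2  [terminal]
32. n0.tag = true  [B.live > 2]
33. n0.acc = -8  [B.live - 11]
34. n0.lim = -3  [B.hot - 24]

11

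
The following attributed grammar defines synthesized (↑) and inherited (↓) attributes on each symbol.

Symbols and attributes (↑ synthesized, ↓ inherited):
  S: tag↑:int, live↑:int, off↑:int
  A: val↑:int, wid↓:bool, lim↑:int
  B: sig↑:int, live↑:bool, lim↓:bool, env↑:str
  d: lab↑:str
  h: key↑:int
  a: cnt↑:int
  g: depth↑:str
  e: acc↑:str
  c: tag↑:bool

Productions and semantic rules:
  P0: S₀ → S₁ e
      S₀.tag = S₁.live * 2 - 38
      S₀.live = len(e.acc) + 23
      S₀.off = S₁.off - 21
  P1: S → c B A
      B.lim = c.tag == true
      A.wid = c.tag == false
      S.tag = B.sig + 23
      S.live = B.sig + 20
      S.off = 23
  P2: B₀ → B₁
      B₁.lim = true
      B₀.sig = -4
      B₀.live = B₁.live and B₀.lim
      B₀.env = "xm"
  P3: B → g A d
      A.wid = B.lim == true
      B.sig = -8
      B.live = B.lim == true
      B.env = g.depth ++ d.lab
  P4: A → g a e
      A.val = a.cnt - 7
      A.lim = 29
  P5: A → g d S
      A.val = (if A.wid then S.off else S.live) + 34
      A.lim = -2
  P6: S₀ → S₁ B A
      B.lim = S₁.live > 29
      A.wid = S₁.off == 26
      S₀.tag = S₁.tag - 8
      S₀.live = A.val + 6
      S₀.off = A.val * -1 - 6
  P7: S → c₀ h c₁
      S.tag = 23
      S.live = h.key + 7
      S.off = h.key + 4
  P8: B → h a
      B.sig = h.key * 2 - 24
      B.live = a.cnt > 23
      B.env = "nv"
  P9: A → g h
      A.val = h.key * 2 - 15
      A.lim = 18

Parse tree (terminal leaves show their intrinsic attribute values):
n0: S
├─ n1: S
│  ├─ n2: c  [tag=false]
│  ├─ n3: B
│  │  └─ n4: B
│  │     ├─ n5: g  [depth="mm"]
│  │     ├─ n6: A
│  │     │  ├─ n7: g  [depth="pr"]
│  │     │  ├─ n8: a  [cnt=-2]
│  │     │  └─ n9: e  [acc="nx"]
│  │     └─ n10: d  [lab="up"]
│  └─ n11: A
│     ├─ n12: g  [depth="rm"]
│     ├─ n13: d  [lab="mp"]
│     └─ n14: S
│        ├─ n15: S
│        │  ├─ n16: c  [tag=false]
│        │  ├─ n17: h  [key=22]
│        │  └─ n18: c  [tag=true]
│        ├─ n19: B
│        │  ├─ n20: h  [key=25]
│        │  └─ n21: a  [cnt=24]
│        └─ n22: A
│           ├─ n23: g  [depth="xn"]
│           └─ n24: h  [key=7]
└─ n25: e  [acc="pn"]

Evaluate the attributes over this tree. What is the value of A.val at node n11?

29

1. n2.tag = false  [terminal]
2. n3.lim = false  [c.tag == true]
3. n4.lim = true  [true]
4. n5.depth = "mm"  [terminal]
5. n6.wid = true  [B.lim == true]
6. n7.depth = "pr"  [terminal]
7. n8.cnt = -2  [terminal]
8. n9.acc = "nx"  [terminal]
9. n6.val = -9  [a.cnt - 7]
10. n6.lim = 29  [29]
11. n10.lab = "up"  [terminal]
12. n4.sig = -8  [-8]
13. n4.live = true  [B.lim == true]
14. n4.env = "mmup"  [g.depth ++ d.lab]
15. n3.sig = -4  [-4]
16. n3.live = false  [B₁.live and B₀.lim]
17. n3.env = "xm"  ["xm"]
18. n11.wid = true  [c.tag == false]
19. n12.depth = "rm"  [terminal]
20. n13.lab = "mp"  [terminal]
21. n16.tag = false  [terminal]
22. n17.key = 22  [terminal]
23. n18.tag = true  [terminal]
24. n15.tag = 23  [23]
25. n15.live = 29  [h.key + 7]
26. n15.off = 26  [h.key + 4]
27. n19.lim = false  [S₁.live > 29]
28. n20.key = 25  [terminal]
29. n21.cnt = 24  [terminal]
30. n19.sig = 26  [h.key * 2 - 24]
31. n19.live = true  [a.cnt > 23]
32. n19.env = "nv"  ["nv"]
33. n22.wid = true  [S₁.off == 26]
34. n23.depth = "xn"  [terminal]
35. n24.key = 7  [terminal]
36. n22.val = -1  [h.key * 2 - 15]
37. n22.lim = 18  [18]
38. n14.tag = 15  [S₁.tag - 8]
39. n14.live = 5  [A.val + 6]
40. n14.off = -5  [A.val * -1 - 6]
41. n11.val = 29  [(if A.wid then S.off else S.live) + 34]
42. n11.lim = -2  [-2]
43. n1.tag = 19  [B.sig + 23]
44. n1.live = 16  [B.sig + 20]
45. n1.off = 23  [23]
46. n25.acc = "pn"  [terminal]
47. n0.tag = -6  [S₁.live * 2 - 38]
48. n0.live = 25  [len(e.acc) + 23]
49. n0.off = 2  [S₁.off - 21]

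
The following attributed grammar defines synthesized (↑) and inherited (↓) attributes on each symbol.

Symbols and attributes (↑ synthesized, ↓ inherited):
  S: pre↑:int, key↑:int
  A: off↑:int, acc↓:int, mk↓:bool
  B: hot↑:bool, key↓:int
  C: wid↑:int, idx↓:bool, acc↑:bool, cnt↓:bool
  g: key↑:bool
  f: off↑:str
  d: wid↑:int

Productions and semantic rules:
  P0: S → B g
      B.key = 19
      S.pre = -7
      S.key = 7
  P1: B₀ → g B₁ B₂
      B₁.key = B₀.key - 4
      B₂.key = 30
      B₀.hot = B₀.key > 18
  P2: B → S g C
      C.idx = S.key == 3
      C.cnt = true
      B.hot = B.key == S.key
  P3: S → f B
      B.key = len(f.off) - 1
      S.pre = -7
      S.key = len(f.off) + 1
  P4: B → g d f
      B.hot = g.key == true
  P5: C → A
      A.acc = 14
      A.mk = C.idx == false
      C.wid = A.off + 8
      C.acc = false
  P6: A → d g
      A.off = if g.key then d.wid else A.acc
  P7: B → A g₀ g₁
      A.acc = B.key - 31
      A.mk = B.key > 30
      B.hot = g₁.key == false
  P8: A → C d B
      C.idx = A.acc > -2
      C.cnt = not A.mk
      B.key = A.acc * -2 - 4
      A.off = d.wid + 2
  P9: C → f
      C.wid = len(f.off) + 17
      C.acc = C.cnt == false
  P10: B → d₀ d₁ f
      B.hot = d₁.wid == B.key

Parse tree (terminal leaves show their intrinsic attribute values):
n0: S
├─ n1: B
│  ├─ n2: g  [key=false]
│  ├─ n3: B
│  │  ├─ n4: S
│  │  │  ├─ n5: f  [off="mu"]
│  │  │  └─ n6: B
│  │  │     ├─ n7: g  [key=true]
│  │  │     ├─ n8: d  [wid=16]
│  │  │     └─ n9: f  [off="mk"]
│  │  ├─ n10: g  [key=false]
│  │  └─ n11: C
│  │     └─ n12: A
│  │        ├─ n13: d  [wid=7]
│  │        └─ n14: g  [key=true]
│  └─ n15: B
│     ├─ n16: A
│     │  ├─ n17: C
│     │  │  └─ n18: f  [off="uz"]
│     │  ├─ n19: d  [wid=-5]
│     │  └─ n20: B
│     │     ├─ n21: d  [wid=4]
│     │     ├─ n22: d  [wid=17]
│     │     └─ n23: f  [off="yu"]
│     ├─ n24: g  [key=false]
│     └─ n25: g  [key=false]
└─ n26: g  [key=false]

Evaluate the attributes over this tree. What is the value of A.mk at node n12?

1. n1.key = 19  [19]
2. n2.key = false  [terminal]
3. n3.key = 15  [B₀.key - 4]
4. n5.off = "mu"  [terminal]
5. n6.key = 1  [len(f.off) - 1]
6. n7.key = true  [terminal]
7. n8.wid = 16  [terminal]
8. n9.off = "mk"  [terminal]
9. n6.hot = true  [g.key == true]
10. n4.pre = -7  [-7]
11. n4.key = 3  [len(f.off) + 1]
12. n10.key = false  [terminal]
13. n11.idx = true  [S.key == 3]
14. n11.cnt = true  [true]
15. n12.acc = 14  [14]
16. n12.mk = false  [C.idx == false]
17. n13.wid = 7  [terminal]
18. n14.key = true  [terminal]
19. n12.off = 7  [if g.key then d.wid else A.acc]
20. n11.wid = 15  [A.off + 8]
21. n11.acc = false  [false]
22. n3.hot = false  [B.key == S.key]
23. n15.key = 30  [30]
24. n16.acc = -1  [B.key - 31]
25. n16.mk = false  [B.key > 30]
26. n17.idx = true  [A.acc > -2]
27. n17.cnt = true  [not A.mk]
28. n18.off = "uz"  [terminal]
29. n17.wid = 19  [len(f.off) + 17]
30. n17.acc = false  [C.cnt == false]
31. n19.wid = -5  [terminal]
32. n20.key = -2  [A.acc * -2 - 4]
33. n21.wid = 4  [terminal]
34. n22.wid = 17  [terminal]
35. n23.off = "yu"  [terminal]
36. n20.hot = false  [d₁.wid == B.key]
37. n16.off = -3  [d.wid + 2]
38. n24.key = false  [terminal]
39. n25.key = false  [terminal]
40. n15.hot = true  [g₁.key == false]
41. n1.hot = true  [B₀.key > 18]
42. n26.key = false  [terminal]
43. n0.pre = -7  [-7]
44. n0.key = 7  [7]

false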